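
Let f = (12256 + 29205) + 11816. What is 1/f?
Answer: 1/53277 ≈ 1.8770e-5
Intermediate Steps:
f = 53277 (f = 41461 + 11816 = 53277)
1/f = 1/53277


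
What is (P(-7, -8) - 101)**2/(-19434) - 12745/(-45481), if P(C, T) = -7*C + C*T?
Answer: 123479317/441938877 ≈ 0.27940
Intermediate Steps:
(P(-7, -8) - 101)**2/(-19434) - 12745/(-45481) = (-7*(-7 - 8) - 101)**2/(-19434) - 12745/(-45481) = (-7*(-15) - 101)**2*(-1/19434) - 12745*(-1/45481) = (105 - 101)**2*(-1/19434) + 12745/45481 = 4**2*(-1/19434) + 12745/45481 = 16*(-1/19434) + 12745/45481 = -8/9717 + 12745/45481 = 123479317/441938877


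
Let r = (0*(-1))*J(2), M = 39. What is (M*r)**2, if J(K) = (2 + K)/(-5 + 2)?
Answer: 0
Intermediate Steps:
J(K) = -2/3 - K/3 (J(K) = (2 + K)/(-3) = (2 + K)*(-1/3) = -2/3 - K/3)
r = 0 (r = (0*(-1))*(-2/3 - 1/3*2) = 0*(-2/3 - 2/3) = 0*(-4/3) = 0)
(M*r)**2 = (39*0)**2 = 0**2 = 0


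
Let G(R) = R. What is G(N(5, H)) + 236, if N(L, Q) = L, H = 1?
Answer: 241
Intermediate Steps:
G(N(5, H)) + 236 = 5 + 236 = 241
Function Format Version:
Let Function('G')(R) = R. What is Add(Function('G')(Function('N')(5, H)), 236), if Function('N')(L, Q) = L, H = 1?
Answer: 241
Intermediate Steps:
Add(Function('G')(Function('N')(5, H)), 236) = Add(5, 236) = 241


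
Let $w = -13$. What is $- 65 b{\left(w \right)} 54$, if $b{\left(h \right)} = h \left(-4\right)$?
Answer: $-182520$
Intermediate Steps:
$b{\left(h \right)} = - 4 h$
$- 65 b{\left(w \right)} 54 = - 65 \left(\left(-4\right) \left(-13\right)\right) 54 = \left(-65\right) 52 \cdot 54 = \left(-3380\right) 54 = -182520$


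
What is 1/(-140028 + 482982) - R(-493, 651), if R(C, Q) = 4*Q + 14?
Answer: -897853571/342954 ≈ -2618.0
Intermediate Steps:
R(C, Q) = 14 + 4*Q
1/(-140028 + 482982) - R(-493, 651) = 1/(-140028 + 482982) - (14 + 4*651) = 1/342954 - (14 + 2604) = 1/342954 - 1*2618 = 1/342954 - 2618 = -897853571/342954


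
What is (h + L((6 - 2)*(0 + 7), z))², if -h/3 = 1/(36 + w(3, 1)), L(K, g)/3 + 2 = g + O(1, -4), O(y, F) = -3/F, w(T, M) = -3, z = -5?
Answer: 687241/1936 ≈ 354.98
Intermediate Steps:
L(K, g) = -15/4 + 3*g (L(K, g) = -6 + 3*(g - 3/(-4)) = -6 + 3*(g - 3*(-¼)) = -6 + 3*(g + ¾) = -6 + 3*(¾ + g) = -6 + (9/4 + 3*g) = -15/4 + 3*g)
h = -1/11 (h = -3/(36 - 3) = -3/33 = -3*1/33 = -1/11 ≈ -0.090909)
(h + L((6 - 2)*(0 + 7), z))² = (-1/11 + (-15/4 + 3*(-5)))² = (-1/11 + (-15/4 - 15))² = (-1/11 - 75/4)² = (-829/44)² = 687241/1936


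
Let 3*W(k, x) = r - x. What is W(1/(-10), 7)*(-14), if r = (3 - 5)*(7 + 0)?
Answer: 98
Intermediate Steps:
r = -14 (r = -2*7 = -14)
W(k, x) = -14/3 - x/3 (W(k, x) = (-14 - x)/3 = -14/3 - x/3)
W(1/(-10), 7)*(-14) = (-14/3 - ⅓*7)*(-14) = (-14/3 - 7/3)*(-14) = -7*(-14) = 98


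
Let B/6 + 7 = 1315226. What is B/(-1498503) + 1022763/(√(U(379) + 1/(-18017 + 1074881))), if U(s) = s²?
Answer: -2630438/499501 + 4091052*√417381552822/979412915 ≈ 2693.3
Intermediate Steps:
B = 7891314 (B = -42 + 6*1315226 = -42 + 7891356 = 7891314)
B/(-1498503) + 1022763/(√(U(379) + 1/(-18017 + 1074881))) = 7891314/(-1498503) + 1022763/(√(379² + 1/(-18017 + 1074881))) = 7891314*(-1/1498503) + 1022763/(√(143641 + 1/1056864)) = -2630438/499501 + 1022763/(√(143641 + 1/1056864)) = -2630438/499501 + 1022763/(√(151809001825/1056864)) = -2630438/499501 + 1022763/((155*√417381552822/264216)) = -2630438/499501 + 1022763*(4*√417381552822/979412915) = -2630438/499501 + 4091052*√417381552822/979412915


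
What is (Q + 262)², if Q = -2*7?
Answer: 61504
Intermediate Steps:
Q = -14
(Q + 262)² = (-14 + 262)² = 248² = 61504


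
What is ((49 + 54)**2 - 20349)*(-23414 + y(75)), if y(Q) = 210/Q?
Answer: 228025088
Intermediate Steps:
((49 + 54)**2 - 20349)*(-23414 + y(75)) = ((49 + 54)**2 - 20349)*(-23414 + 210/75) = (103**2 - 20349)*(-23414 + 210*(1/75)) = (10609 - 20349)*(-23414 + 14/5) = -9740*(-117056/5) = 228025088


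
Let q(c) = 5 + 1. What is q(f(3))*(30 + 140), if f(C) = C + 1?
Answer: 1020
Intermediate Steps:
f(C) = 1 + C
q(c) = 6
q(f(3))*(30 + 140) = 6*(30 + 140) = 6*170 = 1020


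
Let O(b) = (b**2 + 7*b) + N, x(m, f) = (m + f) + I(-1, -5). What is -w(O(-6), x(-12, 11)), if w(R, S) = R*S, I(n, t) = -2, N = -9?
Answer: -45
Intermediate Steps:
x(m, f) = -2 + f + m (x(m, f) = (m + f) - 2 = (f + m) - 2 = -2 + f + m)
O(b) = -9 + b**2 + 7*b (O(b) = (b**2 + 7*b) - 9 = -9 + b**2 + 7*b)
-w(O(-6), x(-12, 11)) = -(-9 + (-6)**2 + 7*(-6))*(-2 + 11 - 12) = -(-9 + 36 - 42)*(-3) = -(-15)*(-3) = -1*45 = -45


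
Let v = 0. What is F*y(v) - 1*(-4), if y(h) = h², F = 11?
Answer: 4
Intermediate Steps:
F*y(v) - 1*(-4) = 11*0² - 1*(-4) = 11*0 + 4 = 0 + 4 = 4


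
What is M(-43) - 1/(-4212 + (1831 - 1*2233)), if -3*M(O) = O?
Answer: 22045/1538 ≈ 14.334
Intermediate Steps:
M(O) = -O/3
M(-43) - 1/(-4212 + (1831 - 1*2233)) = -⅓*(-43) - 1/(-4212 + (1831 - 1*2233)) = 43/3 - 1/(-4212 + (1831 - 2233)) = 43/3 - 1/(-4212 - 402) = 43/3 - 1/(-4614) = 43/3 - 1*(-1/4614) = 43/3 + 1/4614 = 22045/1538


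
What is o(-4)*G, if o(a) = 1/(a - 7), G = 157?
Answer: -157/11 ≈ -14.273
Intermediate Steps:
o(a) = 1/(-7 + a)
o(-4)*G = 157/(-7 - 4) = 157/(-11) = -1/11*157 = -157/11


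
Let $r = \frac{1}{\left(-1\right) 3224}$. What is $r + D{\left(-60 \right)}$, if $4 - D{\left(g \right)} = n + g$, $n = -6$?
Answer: $\frac{225679}{3224} \approx 70.0$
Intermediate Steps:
$r = - \frac{1}{3224}$ ($r = \frac{1}{-3224} = - \frac{1}{3224} \approx -0.00031017$)
$D{\left(g \right)} = 10 - g$ ($D{\left(g \right)} = 4 - \left(-6 + g\right) = 10 - g$)
$r + D{\left(-60 \right)} = - \frac{1}{3224} + \left(10 - -60\right) = - \frac{1}{3224} + \left(10 + 60\right) = - \frac{1}{3224} + 70 = \frac{225679}{3224}$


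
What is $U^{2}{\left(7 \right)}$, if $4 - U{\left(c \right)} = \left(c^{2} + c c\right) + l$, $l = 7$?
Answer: $10201$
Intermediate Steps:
$U{\left(c \right)} = -3 - 2 c^{2}$ ($U{\left(c \right)} = 4 - \left(\left(c^{2} + c c\right) + 7\right) = 4 - \left(\left(c^{2} + c^{2}\right) + 7\right) = 4 - \left(2 c^{2} + 7\right) = 4 - \left(7 + 2 c^{2}\right) = -3 - 2 c^{2}$)
$U^{2}{\left(7 \right)} = \left(-3 - 2 \cdot 7^{2}\right)^{2} = \left(-3 - 98\right)^{2} = \left(-101\right)^{2} = 10201$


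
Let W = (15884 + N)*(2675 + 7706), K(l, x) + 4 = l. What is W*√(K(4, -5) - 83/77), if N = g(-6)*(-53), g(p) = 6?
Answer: 23084378*I*√6391/11 ≈ 1.6777e+8*I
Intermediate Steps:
N = -318 (N = 6*(-53) = -318)
K(l, x) = -4 + l
W = 161590646 (W = (15884 - 318)*(2675 + 7706) = 15566*10381 = 161590646)
W*√(K(4, -5) - 83/77) = 161590646*√((-4 + 4) - 83/77) = 161590646*√(0 - 83*1/77) = 161590646*√(0 - 83/77) = 161590646*√(-83/77) = 161590646*(I*√6391/77) = 23084378*I*√6391/11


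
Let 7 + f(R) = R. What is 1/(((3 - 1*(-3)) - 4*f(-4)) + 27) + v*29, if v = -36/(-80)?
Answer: 20117/1540 ≈ 13.063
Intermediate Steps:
f(R) = -7 + R
v = 9/20 (v = -36*(-1/80) = 9/20 ≈ 0.45000)
1/(((3 - 1*(-3)) - 4*f(-4)) + 27) + v*29 = 1/(((3 - 1*(-3)) - 4*(-7 - 4)) + 27) + (9/20)*29 = 1/(((3 + 3) - 4*(-11)) + 27) + 261/20 = 1/((6 + 44) + 27) + 261/20 = 1/(50 + 27) + 261/20 = 1/77 + 261/20 = 20117/1540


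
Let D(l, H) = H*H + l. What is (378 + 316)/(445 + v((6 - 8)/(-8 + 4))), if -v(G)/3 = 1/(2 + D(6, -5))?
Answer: 3817/2447 ≈ 1.5599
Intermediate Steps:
D(l, H) = l + H² (D(l, H) = H² + l = l + H²)
v(G) = -1/11 (v(G) = -3/(2 + (6 + (-5)²)) = -3/(2 + (6 + 25)) = -3/(2 + 31) = -3/33 = -3*1/33 = -1/11)
(378 + 316)/(445 + v((6 - 8)/(-8 + 4))) = (378 + 316)/(445 - 1/11) = 694/(4894/11) = 694*(11/4894) = 3817/2447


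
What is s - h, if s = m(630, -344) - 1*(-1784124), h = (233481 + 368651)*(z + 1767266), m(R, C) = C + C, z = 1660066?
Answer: -2063704488388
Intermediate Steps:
m(R, C) = 2*C
h = 2063706271824 (h = (233481 + 368651)*(1660066 + 1767266) = 602132*3427332 = 2063706271824)
s = 1783436 (s = 2*(-344) - 1*(-1784124) = -688 + 1784124 = 1783436)
s - h = 1783436 - 1*2063706271824 = 1783436 - 2063706271824 = -2063704488388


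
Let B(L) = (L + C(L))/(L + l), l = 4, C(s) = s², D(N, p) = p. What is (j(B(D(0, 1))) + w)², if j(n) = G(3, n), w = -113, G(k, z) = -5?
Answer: 13924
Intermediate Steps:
B(L) = (L + L²)/(4 + L) (B(L) = (L + L²)/(L + 4) = (L + L²)/(4 + L))
j(n) = -5
(j(B(D(0, 1))) + w)² = (-5 - 113)² = (-118)² = 13924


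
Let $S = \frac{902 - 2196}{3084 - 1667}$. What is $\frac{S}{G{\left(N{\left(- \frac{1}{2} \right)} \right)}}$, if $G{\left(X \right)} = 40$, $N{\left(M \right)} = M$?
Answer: $- \frac{647}{28340} \approx -0.02283$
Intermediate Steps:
$S = - \frac{1294}{1417} \approx -0.9132$
$\frac{S}{G{\left(N{\left(- \frac{1}{2} \right)} \right)}} = - \frac{1294}{1417 \cdot 40} = \left(- \frac{1294}{1417}\right) \frac{1}{40} = - \frac{647}{28340}$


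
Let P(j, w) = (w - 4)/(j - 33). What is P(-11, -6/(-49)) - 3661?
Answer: -3946463/1078 ≈ -3660.9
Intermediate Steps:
P(j, w) = (-4 + w)/(-33 + j)
P(-11, -6/(-49)) - 3661 = (-4 - 6/(-49))/(-33 - 11) - 3661 = (-4 - 6*(-1/49))/(-44) - 3661 = -(-4 + 6/49)/44 - 3661 = -1/44*(-190/49) - 3661 = 95/1078 - 3661 = -3946463/1078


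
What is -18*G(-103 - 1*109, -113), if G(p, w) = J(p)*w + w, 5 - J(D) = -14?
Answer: 40680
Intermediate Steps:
J(D) = 19 (J(D) = 5 - 1*(-14) = 5 + 14 = 19)
G(p, w) = 20*w (G(p, w) = 19*w + w = 20*w)
-18*G(-103 - 1*109, -113) = -360*(-113) = -18*(-2260) = 40680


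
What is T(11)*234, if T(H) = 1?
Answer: 234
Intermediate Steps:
T(11)*234 = 1*234 = 234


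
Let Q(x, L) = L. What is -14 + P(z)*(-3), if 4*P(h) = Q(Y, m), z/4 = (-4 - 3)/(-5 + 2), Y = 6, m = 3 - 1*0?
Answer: -65/4 ≈ -16.250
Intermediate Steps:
m = 3 (m = 3 + 0 = 3)
z = 28/3 (z = 4*((-4 - 3)/(-5 + 2)) = 4*(-7/(-3)) = 4*(-7*(-⅓)) = 4*(7/3) = 28/3 ≈ 9.3333)
P(h) = ¾ (P(h) = (¼)*3 = ¾)
-14 + P(z)*(-3) = -14 + (¾)*(-3) = -14 - 9/4 = -65/4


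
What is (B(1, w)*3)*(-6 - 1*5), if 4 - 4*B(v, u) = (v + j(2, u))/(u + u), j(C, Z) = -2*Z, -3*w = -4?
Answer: -1221/32 ≈ -38.156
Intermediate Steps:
w = 4/3 (w = -1/3*(-4) = 4/3 ≈ 1.3333)
B(v, u) = 1 - (v - 2*u)/(8*u) (B(v, u) = 1 - (v - 2*u)/(4*(u + u)) = 1 - (v - 2*u)/(4*(2*u)) = 1 - (v - 2*u)*1/(2*u)/4 = 1 - (v - 2*u)/(8*u))
(B(1, w)*3)*(-6 - 1*5) = (((-1*1 + 10*(4/3))/(8*(4/3)))*3)*(-6 - 1*5) = (((1/8)*(3/4)*(-1 + 40/3))*3)*(-6 - 5) = (((1/8)*(3/4)*(37/3))*3)*(-11) = ((37/32)*3)*(-11) = (111/32)*(-11) = -1221/32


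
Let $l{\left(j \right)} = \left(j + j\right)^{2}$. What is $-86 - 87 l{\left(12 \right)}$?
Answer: $-50198$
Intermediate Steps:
$l{\left(j \right)} = 4 j^{2}$ ($l{\left(j \right)} = \left(2 j\right)^{2} = 4 j^{2}$)
$-86 - 87 l{\left(12 \right)} = -86 - 87 \cdot 4 \cdot 12^{2} = -86 - 87 \cdot 4 \cdot 144 = -86 - 50112 = -50198$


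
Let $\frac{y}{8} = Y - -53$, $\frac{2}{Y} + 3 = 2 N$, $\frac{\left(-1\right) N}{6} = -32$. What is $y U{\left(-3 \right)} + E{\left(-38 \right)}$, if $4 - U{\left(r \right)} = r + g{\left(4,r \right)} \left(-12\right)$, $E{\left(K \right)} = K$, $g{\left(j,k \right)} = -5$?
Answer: $- \frac{8577158}{381} \approx -22512.0$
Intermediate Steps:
$N = 192$ ($N = \left(-6\right) \left(-32\right) = 192$)
$Y = \frac{2}{381}$ ($Y = \frac{2}{-3 + 2 \cdot 192} = \frac{2}{-3 + 384} = \frac{2}{381} \approx 0.0052493$)
$U{\left(r \right)} = -56 - r$ ($U{\left(r \right)} = 4 - \left(r - -60\right) = 4 - \left(r + 60\right) = 4 - \left(60 + r\right) = -56 - r$)
$y = \frac{161560}{381}$ ($y = 8 \left(\frac{2}{381} - -53\right) = 8 \left(\frac{2}{381} + 53\right) = 8 \cdot \frac{20195}{381} = \frac{161560}{381} \approx 424.04$)
$y U{\left(-3 \right)} + E{\left(-38 \right)} = \frac{161560 \left(-56 - -3\right)}{381} - 38 = \frac{161560 \left(-56 + 3\right)}{381} - 38 = \frac{161560}{381} \left(-53\right) - 38 = - \frac{8562680}{381} - 38 = - \frac{8577158}{381}$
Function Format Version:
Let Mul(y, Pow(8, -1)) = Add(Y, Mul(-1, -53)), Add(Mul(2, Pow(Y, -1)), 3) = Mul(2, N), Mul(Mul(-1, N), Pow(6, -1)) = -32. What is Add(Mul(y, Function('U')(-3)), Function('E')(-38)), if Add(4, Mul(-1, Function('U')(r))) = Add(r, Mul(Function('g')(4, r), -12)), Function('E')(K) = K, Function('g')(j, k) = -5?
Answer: Rational(-8577158, 381) ≈ -22512.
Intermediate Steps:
N = 192 (N = Mul(-6, -32) = 192)
Y = Rational(2, 381) (Y = Mul(2, Pow(Add(-3, Mul(2, 192)), -1)) = Mul(2, Pow(Add(-3, 384), -1)) = Mul(2, Pow(381, -1)) = Mul(2, Rational(1, 381)) = Rational(2, 381) ≈ 0.0052493)
Function('U')(r) = Add(-56, Mul(-1, r)) (Function('U')(r) = Add(4, Mul(-1, Add(r, Mul(-5, -12)))) = Add(4, Mul(-1, Add(r, 60))) = Add(4, Mul(-1, Add(60, r))) = Add(4, Add(-60, Mul(-1, r))) = Add(-56, Mul(-1, r)))
y = Rational(161560, 381) (y = Mul(8, Add(Rational(2, 381), Mul(-1, -53))) = Mul(8, Add(Rational(2, 381), 53)) = Mul(8, Rational(20195, 381)) = Rational(161560, 381) ≈ 424.04)
Add(Mul(y, Function('U')(-3)), Function('E')(-38)) = Add(Mul(Rational(161560, 381), Add(-56, Mul(-1, -3))), -38) = Add(Mul(Rational(161560, 381), Add(-56, 3)), -38) = Add(Mul(Rational(161560, 381), -53), -38) = Add(Rational(-8562680, 381), -38) = Rational(-8577158, 381)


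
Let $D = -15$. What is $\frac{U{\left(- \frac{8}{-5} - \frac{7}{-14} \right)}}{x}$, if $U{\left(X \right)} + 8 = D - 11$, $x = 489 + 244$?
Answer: $- \frac{34}{733} \approx -0.046385$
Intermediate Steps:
$x = 733$
$U{\left(X \right)} = -34$ ($U{\left(X \right)} = -8 - 26 = -34$)
$\frac{U{\left(- \frac{8}{-5} - \frac{7}{-14} \right)}}{x} = - \frac{34}{733}$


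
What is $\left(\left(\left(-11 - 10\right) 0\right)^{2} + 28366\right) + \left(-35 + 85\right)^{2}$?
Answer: $30866$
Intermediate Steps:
$\left(\left(\left(-11 - 10\right) 0\right)^{2} + 28366\right) + \left(-35 + 85\right)^{2} = \left(\left(\left(-11 - 10\right) 0\right)^{2} + 28366\right) + 50^{2} = \left(\left(\left(-21\right) 0\right)^{2} + 28366\right) + 2500 = \left(0^{2} + 28366\right) + 2500 = \left(0 + 28366\right) + 2500 = 28366 + 2500 = 30866$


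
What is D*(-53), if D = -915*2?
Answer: 96990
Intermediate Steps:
D = -1830
D*(-53) = -1830*(-53) = 96990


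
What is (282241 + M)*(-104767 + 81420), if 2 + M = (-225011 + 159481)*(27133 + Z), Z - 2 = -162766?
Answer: -207512377426143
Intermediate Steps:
Z = -162764 (Z = 2 - 162766 = -162764)
M = 8887899428 (M = -2 + (-225011 + 159481)*(27133 - 162764) = -2 - 65530*(-135631) = -2 + 8887899430 = 8887899428)
(282241 + M)*(-104767 + 81420) = (282241 + 8887899428)*(-104767 + 81420) = 8888181669*(-23347) = -207512377426143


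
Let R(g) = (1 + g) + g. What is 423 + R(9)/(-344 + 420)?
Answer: 1693/4 ≈ 423.25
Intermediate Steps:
R(g) = 1 + 2*g
423 + R(9)/(-344 + 420) = 423 + (1 + 2*9)/(-344 + 420) = 423 + (1 + 18)/76 = 423 + (1/76)*19 = 423 + 1/4 = 1693/4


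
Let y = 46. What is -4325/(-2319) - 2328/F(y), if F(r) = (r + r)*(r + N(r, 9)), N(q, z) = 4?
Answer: 1812046/1333425 ≈ 1.3589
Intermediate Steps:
F(r) = 2*r*(4 + r) (F(r) = (r + r)*(r + 4) = (2*r)*(4 + r) = 2*r*(4 + r))
-4325/(-2319) - 2328/F(y) = -4325/(-2319) - 2328*1/(92*(4 + 46)) = -4325*(-1/2319) - 2328/(2*46*50) = 4325/2319 - 2328/4600 = 4325/2319 - 2328*1/4600 = 4325/2319 - 291/575 = 1812046/1333425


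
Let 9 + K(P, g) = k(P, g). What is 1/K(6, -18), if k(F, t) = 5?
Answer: -1/4 ≈ -0.25000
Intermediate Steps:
K(P, g) = -4 (K(P, g) = -9 + 5 = -4)
1/K(6, -18) = 1/(-4) = -1/4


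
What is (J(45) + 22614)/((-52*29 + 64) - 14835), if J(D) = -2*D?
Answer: -22524/16279 ≈ -1.3836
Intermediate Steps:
(J(45) + 22614)/((-52*29 + 64) - 14835) = (-2*45 + 22614)/((-52*29 + 64) - 14835) = (-90 + 22614)/((-1508 + 64) - 14835) = 22524/(-1444 - 14835) = 22524/(-16279) = 22524*(-1/16279) = -22524/16279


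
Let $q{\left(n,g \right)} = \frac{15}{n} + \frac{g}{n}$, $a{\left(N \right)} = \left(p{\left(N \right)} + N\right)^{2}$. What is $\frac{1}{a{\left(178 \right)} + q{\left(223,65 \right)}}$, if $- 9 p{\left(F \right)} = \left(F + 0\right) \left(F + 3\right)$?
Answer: $\frac{18063}{209026705168} \approx 8.6415 \cdot 10^{-8}$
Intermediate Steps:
$p{\left(F \right)} = - \frac{F \left(3 + F\right)}{9}$ ($p{\left(F \right)} = - \frac{\left(F + 0\right) \left(F + 3\right)}{9} = - \frac{F \left(3 + F\right)}{9}$)
$a{\left(N \right)} = \left(N - \frac{N \left(3 + N\right)}{9}\right)^{2}$ ($a{\left(N \right)} = \left(- \frac{N \left(3 + N\right)}{9} + N\right)^{2} = \left(N - \frac{N \left(3 + N\right)}{9}\right)^{2}$)
$\frac{1}{a{\left(178 \right)} + q{\left(223,65 \right)}} = \frac{1}{\frac{178^{2} \left(-6 + 178\right)^{2}}{81} + \frac{15 + 65}{223}} = \frac{1}{\frac{1}{81} \cdot 31684 \cdot 172^{2} + \frac{1}{223} \cdot 80} = \frac{1}{\frac{1}{81} \cdot 31684 \cdot 29584 + \frac{80}{223}} = \frac{1}{\frac{937339456}{81} + \frac{80}{223}} = \frac{1}{\frac{209026705168}{18063}} = \frac{18063}{209026705168}$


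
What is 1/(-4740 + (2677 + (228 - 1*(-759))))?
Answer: -1/1076 ≈ -0.00092937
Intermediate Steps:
1/(-4740 + (2677 + (228 - 1*(-759)))) = 1/(-4740 + (2677 + (228 + 759))) = 1/(-4740 + (2677 + 987)) = 1/(-4740 + 3664) = 1/(-1076) = -1/1076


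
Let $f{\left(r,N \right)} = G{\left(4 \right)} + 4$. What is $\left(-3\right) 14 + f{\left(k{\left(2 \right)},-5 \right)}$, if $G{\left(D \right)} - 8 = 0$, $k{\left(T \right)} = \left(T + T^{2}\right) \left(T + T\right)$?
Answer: $-30$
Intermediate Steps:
$k{\left(T \right)} = 2 T \left(T + T^{2}\right)$ ($k{\left(T \right)} = \left(T + T^{2}\right) 2 T = 2 T \left(T + T^{2}\right)$)
$G{\left(D \right)} = 8$ ($G{\left(D \right)} = 8 + 0 = 8$)
$f{\left(r,N \right)} = 12$ ($f{\left(r,N \right)} = 8 + 4 = 12$)
$\left(-3\right) 14 + f{\left(k{\left(2 \right)},-5 \right)} = \left(-3\right) 14 + 12 = -42 + 12 = -30$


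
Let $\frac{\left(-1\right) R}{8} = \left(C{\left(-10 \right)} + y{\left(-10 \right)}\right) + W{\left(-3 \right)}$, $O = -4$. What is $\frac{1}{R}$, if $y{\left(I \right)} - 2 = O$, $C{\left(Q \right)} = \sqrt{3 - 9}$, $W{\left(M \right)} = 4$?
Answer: $\frac{i}{8 \left(\sqrt{6} - 2 i\right)} \approx -0.025 + 0.030619 i$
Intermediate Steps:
$C{\left(Q \right)} = i \sqrt{6}$ ($C{\left(Q \right)} = \sqrt{-6} = i \sqrt{6}$)
$y{\left(I \right)} = -2$ ($y{\left(I \right)} = 2 - 4 = -2$)
$R = -16 - 8 i \sqrt{6}$ ($R = - 8 \left(\left(i \sqrt{6} - 2\right) + 4\right) = - 8 \left(\left(-2 + i \sqrt{6}\right) + 4\right) = - 8 \left(2 + i \sqrt{6}\right) = -16 - 8 i \sqrt{6} \approx -16.0 - 19.596 i$)
$\frac{1}{R} = \frac{1}{-16 - 8 i \sqrt{6}}$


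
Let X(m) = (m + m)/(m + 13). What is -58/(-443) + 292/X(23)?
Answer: 2329742/10189 ≈ 228.65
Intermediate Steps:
X(m) = 2*m/(13 + m) (X(m) = (2*m)/(13 + m) = 2*m/(13 + m))
-58/(-443) + 292/X(23) = -58/(-443) + 292/((2*23/(13 + 23))) = -58*(-1/443) + 292/((2*23/36)) = 58/443 + 292/((2*23*(1/36))) = 58/443 + 292/(23/18) = 58/443 + 292*(18/23) = 58/443 + 5256/23 = 2329742/10189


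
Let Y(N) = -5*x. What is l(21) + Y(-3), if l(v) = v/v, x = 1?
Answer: -4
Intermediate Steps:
l(v) = 1
Y(N) = -5 (Y(N) = -5*1 = -5)
l(21) + Y(-3) = 1 - 5 = -4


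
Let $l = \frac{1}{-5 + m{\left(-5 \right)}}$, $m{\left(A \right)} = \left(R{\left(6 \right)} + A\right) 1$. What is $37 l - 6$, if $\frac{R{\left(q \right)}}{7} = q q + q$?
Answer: $- \frac{1667}{284} \approx -5.8697$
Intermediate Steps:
$R{\left(q \right)} = 7 q + 7 q^{2}$ ($R{\left(q \right)} = 7 \left(q q + q\right) = 7 \left(q^{2} + q\right) = 7 \left(q + q^{2}\right) = 7 q + 7 q^{2}$)
$m{\left(A \right)} = 294 + A$ ($m{\left(A \right)} = \left(7 \cdot 6 \left(1 + 6\right) + A\right) 1 = \left(7 \cdot 6 \cdot 7 + A\right) 1 = \left(294 + A\right) 1 = 294 + A$)
$l = \frac{1}{284}$ ($l = \frac{1}{-5 + \left(294 - 5\right)} = \frac{1}{-5 + 289} = \frac{1}{284} \approx 0.0035211$)
$37 l - 6 = 37 \cdot \frac{1}{284} - 6 = \frac{37}{284} - 6 = - \frac{1667}{284}$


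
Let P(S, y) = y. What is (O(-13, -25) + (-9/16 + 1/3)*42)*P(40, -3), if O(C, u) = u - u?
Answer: 231/8 ≈ 28.875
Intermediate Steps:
O(C, u) = 0
(O(-13, -25) + (-9/16 + 1/3)*42)*P(40, -3) = (0 + (-9/16 + 1/3)*42)*(-3) = (0 + (-9*1/16 + 1*(⅓))*42)*(-3) = (0 + (-9/16 + ⅓)*42)*(-3) = (0 - 11/48*42)*(-3) = (0 - 77/8)*(-3) = -77/8*(-3) = 231/8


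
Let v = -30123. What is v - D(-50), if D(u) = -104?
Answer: -30019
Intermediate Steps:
v - D(-50) = -30123 - 1*(-104) = -30123 + 104 = -30019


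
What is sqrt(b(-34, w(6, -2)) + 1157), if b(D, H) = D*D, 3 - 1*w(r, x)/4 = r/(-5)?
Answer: 3*sqrt(257) ≈ 48.094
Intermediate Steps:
w(r, x) = 12 + 4*r/5 (w(r, x) = 12 - 4*r/(-5) = 12 - 4*r*(-1)/5 = 12 - (-4)*r/5 = 12 + 4*r/5)
b(D, H) = D**2
sqrt(b(-34, w(6, -2)) + 1157) = sqrt((-34)**2 + 1157) = sqrt(1156 + 1157) = sqrt(2313) = 3*sqrt(257)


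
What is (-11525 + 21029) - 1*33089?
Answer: -23585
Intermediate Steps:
(-11525 + 21029) - 1*33089 = 9504 - 33089 = -23585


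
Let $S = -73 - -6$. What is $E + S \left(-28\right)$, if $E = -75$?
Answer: $1801$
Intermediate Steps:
$S = -67$ ($S = -73 + 6 = -67$)
$E + S \left(-28\right) = -75 - -1876 = -75 + 1876 = 1801$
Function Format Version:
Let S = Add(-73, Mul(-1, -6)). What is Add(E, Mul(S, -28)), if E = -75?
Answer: 1801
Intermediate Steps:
S = -67 (S = Add(-73, 6) = -67)
Add(E, Mul(S, -28)) = Add(-75, Mul(-67, -28)) = Add(-75, 1876) = 1801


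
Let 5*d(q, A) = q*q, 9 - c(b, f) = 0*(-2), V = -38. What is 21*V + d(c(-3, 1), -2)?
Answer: -3909/5 ≈ -781.80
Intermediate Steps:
c(b, f) = 9 (c(b, f) = 9 - 0*(-2) = 9 - 1*0 = 9 + 0 = 9)
d(q, A) = q²/5 (d(q, A) = (q*q)/5 = q²/5)
21*V + d(c(-3, 1), -2) = 21*(-38) + (⅕)*9² = -798 + (⅕)*81 = -798 + 81/5 = -3909/5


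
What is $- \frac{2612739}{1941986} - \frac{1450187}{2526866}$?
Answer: $- \frac{2354571049339}{1226784598969} \approx -1.9193$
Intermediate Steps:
$- \frac{2612739}{1941986} - \frac{1450187}{2526866} = - \frac{2354571049339}{1226784598969}$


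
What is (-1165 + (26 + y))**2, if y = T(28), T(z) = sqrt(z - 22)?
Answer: (1139 - sqrt(6))**2 ≈ 1.2917e+6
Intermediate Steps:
T(z) = sqrt(-22 + z)
y = sqrt(6) (y = sqrt(-22 + 28) = sqrt(6) ≈ 2.4495)
(-1165 + (26 + y))**2 = (-1165 + (26 + sqrt(6)))**2 = (-1139 + sqrt(6))**2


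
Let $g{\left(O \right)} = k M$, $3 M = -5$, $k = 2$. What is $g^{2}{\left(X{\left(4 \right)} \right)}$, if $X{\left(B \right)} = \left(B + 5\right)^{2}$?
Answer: $\frac{100}{9} \approx 11.111$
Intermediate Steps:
$M = - \frac{5}{3}$ ($M = \frac{1}{3} \left(-5\right) = - \frac{5}{3} \approx -1.6667$)
$X{\left(B \right)} = \left(5 + B\right)^{2}$
$g{\left(O \right)} = - \frac{10}{3}$ ($g{\left(O \right)} = 2 \left(- \frac{5}{3}\right) = - \frac{10}{3}$)
$g^{2}{\left(X{\left(4 \right)} \right)} = \left(- \frac{10}{3}\right)^{2} = \frac{100}{9}$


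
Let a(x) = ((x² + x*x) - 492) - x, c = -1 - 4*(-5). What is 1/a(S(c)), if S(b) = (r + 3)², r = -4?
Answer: -1/491 ≈ -0.0020367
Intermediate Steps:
c = 19 (c = -1 + 20 = 19)
S(b) = 1 (S(b) = (-4 + 3)² = (-1)² = 1)
a(x) = -492 - x + 2*x² (a(x) = ((x² + x²) - 492) - x = (2*x² - 492) - x = (-492 + 2*x²) - x = -492 - x + 2*x²)
1/a(S(c)) = 1/(-492 - 1*1 + 2*1²) = 1/(-492 - 1 + 2*1) = 1/(-492 - 1 + 2) = 1/(-491) = -1/491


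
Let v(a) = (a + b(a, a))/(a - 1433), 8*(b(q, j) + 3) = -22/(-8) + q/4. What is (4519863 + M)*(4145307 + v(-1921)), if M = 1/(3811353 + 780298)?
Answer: 2308362174732050571531409/123203179632 ≈ 1.8736e+13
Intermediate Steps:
b(q, j) = -85/32 + q/32 (b(q, j) = -3 + (-22/(-8) + q/4)/8 = -3 + (-22*(-1/8) + q*(1/4))/8 = -3 + (11/4 + q/4)/8 = -3 + (11/32 + q/32) = -85/32 + q/32)
M = 1/4591651 ≈ 2.1779e-7
v(a) = (-85/32 + 33*a/32)/(-1433 + a) (v(a) = (a + (-85/32 + a/32))/(a - 1433) = (-85/32 + 33*a/32)/(-1433 + a))
(4519863 + M)*(4145307 + v(-1921)) = (4519863 + 1/4591651)*(4145307 + (-85 + 33*(-1921))/(32*(-1433 - 1921))) = 20753633463814*(4145307 + (1/32)*(-85 - 63393)/(-3354))/4591651 = 20753633463814*(4145307 + (1/32)*(-1/3354)*(-63478))/4591651 = 20753633463814*(4145307 + 31739/53664)/4591651 = (20753633463814/4591651)*(222453786587/53664) = 2308362174732050571531409/123203179632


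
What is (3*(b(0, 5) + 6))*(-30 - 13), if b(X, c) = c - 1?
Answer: -1290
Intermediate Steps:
b(X, c) = -1 + c
(3*(b(0, 5) + 6))*(-30 - 13) = (3*((-1 + 5) + 6))*(-30 - 13) = (3*(4 + 6))*(-43) = (3*10)*(-43) = 30*(-43) = -1290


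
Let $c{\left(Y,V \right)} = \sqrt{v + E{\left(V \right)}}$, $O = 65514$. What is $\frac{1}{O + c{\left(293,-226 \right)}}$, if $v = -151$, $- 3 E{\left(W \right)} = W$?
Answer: $\frac{196542}{12876252815} - \frac{i \sqrt{681}}{12876252815} \approx 1.5264 \cdot 10^{-5} - 2.0267 \cdot 10^{-9} i$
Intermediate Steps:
$E{\left(W \right)} = - \frac{W}{3}$
$c{\left(Y,V \right)} = \sqrt{-151 - \frac{V}{3}}$
$\frac{1}{O + c{\left(293,-226 \right)}} = \frac{1}{65514 + \frac{\sqrt{-1359 - -678}}{3}} = \frac{1}{65514 + \frac{\sqrt{-1359 + 678}}{3}} = \frac{1}{65514 + \frac{\sqrt{-681}}{3}} = \frac{1}{65514 + \frac{i \sqrt{681}}{3}}$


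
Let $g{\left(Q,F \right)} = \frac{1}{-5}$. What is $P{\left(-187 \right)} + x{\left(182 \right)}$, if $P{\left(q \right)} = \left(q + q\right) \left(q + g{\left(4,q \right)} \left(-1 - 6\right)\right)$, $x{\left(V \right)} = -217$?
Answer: $\frac{345987}{5} \approx 69197.0$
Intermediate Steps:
$g{\left(Q,F \right)} = - \frac{1}{5}$
$P{\left(q \right)} = 2 q \left(\frac{7}{5} + q\right)$ ($P{\left(q \right)} = \left(q + q\right) \left(q - \frac{-1 - 6}{5}\right) = 2 q \left(q - - \frac{7}{5}\right) = 2 q \left(q + \frac{7}{5}\right) = 2 q \left(\frac{7}{5} + q\right)$)
$P{\left(-187 \right)} + x{\left(182 \right)} = \frac{2}{5} \left(-187\right) \left(7 + 5 \left(-187\right)\right) - 217 = \frac{2}{5} \left(-187\right) \left(7 - 935\right) - 217 = \frac{2}{5} \left(-187\right) \left(-928\right) - 217 = \frac{347072}{5} - 217 = \frac{345987}{5}$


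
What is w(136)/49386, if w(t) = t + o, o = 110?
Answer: 41/8231 ≈ 0.0049812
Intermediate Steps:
w(t) = 110 + t (w(t) = t + 110 = 110 + t)
w(136)/49386 = (110 + 136)/49386 = 246*(1/49386) = 41/8231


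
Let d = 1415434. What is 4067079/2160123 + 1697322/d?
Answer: 1570517697982/509585256397 ≈ 3.0820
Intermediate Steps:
4067079/2160123 + 1697322/d = 4067079/2160123 + 1697322/1415434 = 4067079*(1/2160123) + 1697322*(1/1415434) = 1355693/720041 + 848661/707717 = 1570517697982/509585256397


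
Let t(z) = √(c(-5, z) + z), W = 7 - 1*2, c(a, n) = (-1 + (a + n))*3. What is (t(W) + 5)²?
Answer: (5 + √2)² ≈ 41.142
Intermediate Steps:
c(a, n) = -3 + 3*a + 3*n (c(a, n) = (-1 + a + n)*3 = -3 + 3*a + 3*n)
W = 5 (W = 7 - 2 = 5)
t(z) = √(-18 + 4*z) (t(z) = √((-3 + 3*(-5) + 3*z) + z) = √((-3 - 15 + 3*z) + z) = √((-18 + 3*z) + z) = √(-18 + 4*z))
(t(W) + 5)² = (√(-18 + 4*5) + 5)² = (√(-18 + 20) + 5)² = (√2 + 5)² = (5 + √2)²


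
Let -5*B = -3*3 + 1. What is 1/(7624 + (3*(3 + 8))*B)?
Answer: 5/38384 ≈ 0.00013026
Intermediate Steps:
B = 8/5 (B = -(-3*3 + 1)/5 = -(-9 + 1)/5 = -⅕*(-8) = 8/5 ≈ 1.6000)
1/(7624 + (3*(3 + 8))*B) = 1/(7624 + (3*(3 + 8))*(8/5)) = 1/(7624 + (3*11)*(8/5)) = 1/(7624 + 33*(8/5)) = 1/(7624 + 264/5) = 1/(38384/5) = 5/38384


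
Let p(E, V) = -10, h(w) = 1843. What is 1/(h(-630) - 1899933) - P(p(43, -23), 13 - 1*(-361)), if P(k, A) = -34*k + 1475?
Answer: -3445033351/1898090 ≈ -1815.0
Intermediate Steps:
P(k, A) = 1475 - 34*k
1/(h(-630) - 1899933) - P(p(43, -23), 13 - 1*(-361)) = 1/(1843 - 1899933) - (1475 - 34*(-10)) = 1/(-1898090) - (1475 + 340) = -1/1898090 - 1*1815 = -1/1898090 - 1815 = -3445033351/1898090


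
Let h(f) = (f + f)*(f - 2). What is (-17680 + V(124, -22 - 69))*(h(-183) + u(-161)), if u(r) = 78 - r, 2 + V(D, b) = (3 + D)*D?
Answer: -131413366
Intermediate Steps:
h(f) = 2*f*(-2 + f) (h(f) = (2*f)*(-2 + f) = 2*f*(-2 + f))
V(D, b) = -2 + D*(3 + D) (V(D, b) = -2 + (3 + D)*D = -2 + D*(3 + D))
(-17680 + V(124, -22 - 69))*(h(-183) + u(-161)) = (-17680 + (-2 + 124**2 + 3*124))*(2*(-183)*(-2 - 183) + (78 - 1*(-161))) = (-17680 + (-2 + 15376 + 372))*(2*(-183)*(-185) + (78 + 161)) = (-17680 + 15746)*(67710 + 239) = -1934*67949 = -131413366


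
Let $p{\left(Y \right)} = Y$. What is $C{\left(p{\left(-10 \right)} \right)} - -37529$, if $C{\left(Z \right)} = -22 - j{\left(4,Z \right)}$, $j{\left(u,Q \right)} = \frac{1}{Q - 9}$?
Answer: $\frac{712634}{19} \approx 37507.0$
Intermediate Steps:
$j{\left(u,Q \right)} = \frac{1}{-9 + Q}$
$C{\left(Z \right)} = -22 - \frac{1}{-9 + Z}$
$C{\left(p{\left(-10 \right)} \right)} - -37529 = \frac{197 - -220}{-9 - 10} - -37529 = \frac{197 + 220}{-19} + 37529 = \left(- \frac{1}{19}\right) 417 + 37529 = - \frac{417}{19} + 37529 = \frac{712634}{19}$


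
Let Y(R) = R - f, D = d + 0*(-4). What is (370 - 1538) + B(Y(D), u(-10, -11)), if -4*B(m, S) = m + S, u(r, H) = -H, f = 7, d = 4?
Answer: -1170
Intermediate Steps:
D = 4 (D = 4 + 0*(-4) = 4 + 0 = 4)
Y(R) = -7 + R (Y(R) = R - 1*7 = R - 7 = -7 + R)
B(m, S) = -S/4 - m/4 (B(m, S) = -(m + S)/4 = -(S + m)/4 = -S/4 - m/4)
(370 - 1538) + B(Y(D), u(-10, -11)) = (370 - 1538) + (-(-1)*(-11)/4 - (-7 + 4)/4) = -1168 + (-¼*11 - ¼*(-3)) = -1168 + (-11/4 + ¾) = -1168 - 2 = -1170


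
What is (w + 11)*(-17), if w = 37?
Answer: -816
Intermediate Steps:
(w + 11)*(-17) = (37 + 11)*(-17) = 48*(-17) = -816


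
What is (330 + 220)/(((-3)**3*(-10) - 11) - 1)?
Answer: 275/129 ≈ 2.1318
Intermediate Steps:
(330 + 220)/(((-3)**3*(-10) - 11) - 1) = 550/((-27*(-10) - 11) - 1) = 550/((270 - 11) - 1) = 550/(259 - 1) = 550/258 = 550*(1/258) = 275/129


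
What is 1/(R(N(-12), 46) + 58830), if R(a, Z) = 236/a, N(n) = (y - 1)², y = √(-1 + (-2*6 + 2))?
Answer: (√11 - 5*I)/(2*(-147016*I + 29415*√11)) ≈ 1.7003e-5 - 3.1428e-9*I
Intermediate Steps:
y = I*√11 (y = √(-1 + (-12 + 2)) = √(-1 - 10) = √(-11) = I*√11 ≈ 3.3166*I)
N(n) = (-1 + I*√11)² (N(n) = (I*√11 - 1)² = (-1 + I*√11)²)
1/(R(N(-12), 46) + 58830) = 1/(236/((1 - I*√11)²) + 58830) = 1/(236/(1 - I*√11)² + 58830) = 1/(58830 + 236/(1 - I*√11)²)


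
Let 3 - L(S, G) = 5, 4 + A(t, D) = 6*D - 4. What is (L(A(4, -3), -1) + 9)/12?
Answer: 7/12 ≈ 0.58333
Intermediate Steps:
A(t, D) = -8 + 6*D (A(t, D) = -4 + (6*D - 4) = -4 + (-4 + 6*D) = -8 + 6*D)
L(S, G) = -2 (L(S, G) = 3 - 1*5 = 3 - 5 = -2)
(L(A(4, -3), -1) + 9)/12 = (-2 + 9)/12 = 7*(1/12) = 7/12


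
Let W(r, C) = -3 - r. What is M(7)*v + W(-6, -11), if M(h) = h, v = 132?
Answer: 927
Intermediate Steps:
M(7)*v + W(-6, -11) = 7*132 + (-3 - 1*(-6)) = 924 + (-3 + 6) = 924 + 3 = 927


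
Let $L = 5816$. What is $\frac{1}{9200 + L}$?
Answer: $\frac{1}{15016} \approx 6.6596 \cdot 10^{-5}$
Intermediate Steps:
$\frac{1}{9200 + L} = \frac{1}{9200 + 5816} = \frac{1}{15016}$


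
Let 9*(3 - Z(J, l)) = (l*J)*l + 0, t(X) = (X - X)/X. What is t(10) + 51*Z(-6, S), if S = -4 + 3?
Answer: 187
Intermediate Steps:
t(X) = 0 (t(X) = 0/X = 0)
S = -1
Z(J, l) = 3 - J*l²/9 (Z(J, l) = 3 - ((l*J)*l + 0)/9 = 3 - ((J*l)*l + 0)/9 = 3 - (J*l² + 0)/9 = 3 - J*l²/9)
t(10) + 51*Z(-6, S) = 0 + 51*(3 - ⅑*(-6)*(-1)²) = 0 + 51*(3 - ⅑*(-6)*1) = 0 + 51*(3 + ⅔) = 0 + 51*(11/3) = 0 + 187 = 187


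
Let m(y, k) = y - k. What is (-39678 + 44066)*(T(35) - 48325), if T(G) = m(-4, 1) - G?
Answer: -212225620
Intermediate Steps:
T(G) = -5 - G (T(G) = (-4 - 1*1) - G = (-4 - 1) - G = -5 - G)
(-39678 + 44066)*(T(35) - 48325) = (-39678 + 44066)*((-5 - 1*35) - 48325) = 4388*((-5 - 35) - 48325) = 4388*(-40 - 48325) = 4388*(-48365) = -212225620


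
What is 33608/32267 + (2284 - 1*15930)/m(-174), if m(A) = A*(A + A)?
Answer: 797358067/976915692 ≈ 0.81620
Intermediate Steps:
m(A) = 2*A² (m(A) = A*(2*A) = 2*A²)
33608/32267 + (2284 - 1*15930)/m(-174) = 33608/32267 + (2284 - 1*15930)/((2*(-174)²)) = 33608*(1/32267) + (2284 - 15930)/((2*30276)) = 33608/32267 - 13646/60552 = 33608/32267 - 13646*1/60552 = 33608/32267 - 6823/30276 = 797358067/976915692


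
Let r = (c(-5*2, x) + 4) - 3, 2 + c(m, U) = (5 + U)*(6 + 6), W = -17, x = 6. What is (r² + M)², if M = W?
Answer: 293916736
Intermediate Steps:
c(m, U) = 58 + 12*U (c(m, U) = -2 + (5 + U)*(6 + 6) = -2 + (5 + U)*12 = -2 + (60 + 12*U) = 58 + 12*U)
M = -17
r = 131 (r = ((58 + 12*6) + 4) - 3 = ((58 + 72) + 4) - 3 = (130 + 4) - 3 = 134 - 3 = 131)
(r² + M)² = (131² - 17)² = (17161 - 17)² = 17144² = 293916736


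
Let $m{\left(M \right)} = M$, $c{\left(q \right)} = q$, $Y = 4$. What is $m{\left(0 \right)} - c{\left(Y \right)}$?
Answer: $-4$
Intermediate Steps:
$m{\left(0 \right)} - c{\left(Y \right)} = 0 - 4 = -4$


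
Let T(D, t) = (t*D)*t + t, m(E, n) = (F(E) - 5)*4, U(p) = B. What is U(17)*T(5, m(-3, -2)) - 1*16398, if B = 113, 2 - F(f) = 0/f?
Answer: 63606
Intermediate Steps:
F(f) = 2 (F(f) = 2 - 0/f = 2 - 1*0 = 2 + 0 = 2)
U(p) = 113
m(E, n) = -12 (m(E, n) = (2 - 5)*4 = -3*4 = -12)
T(D, t) = t + D*t**2 (T(D, t) = (D*t)*t + t = D*t**2 + t = t + D*t**2)
U(17)*T(5, m(-3, -2)) - 1*16398 = 113*(-12*(1 + 5*(-12))) - 1*16398 = 113*(-12*(1 - 60)) - 16398 = 113*(-12*(-59)) - 16398 = 113*708 - 16398 = 80004 - 16398 = 63606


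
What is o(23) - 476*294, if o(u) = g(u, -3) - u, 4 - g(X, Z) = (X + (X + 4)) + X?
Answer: -140036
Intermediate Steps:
g(X, Z) = -3*X (g(X, Z) = 4 - ((X + (X + 4)) + X) = 4 - ((X + (4 + X)) + X) = 4 - ((4 + 2*X) + X) = 4 - (4 + 3*X) = 4 + (-4 - 3*X) = -3*X)
o(u) = -4*u (o(u) = -3*u - u = -4*u)
o(23) - 476*294 = -4*23 - 476*294 = -92 - 139944 = -140036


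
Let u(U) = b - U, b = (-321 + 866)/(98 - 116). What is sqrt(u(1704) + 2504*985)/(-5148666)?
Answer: -sqrt(88729406)/30891996 ≈ -0.00030492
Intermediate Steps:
b = -545/18 (b = 545/(-18) = 545*(-1/18) = -545/18 ≈ -30.278)
u(U) = -545/18 - U
sqrt(u(1704) + 2504*985)/(-5148666) = sqrt((-545/18 - 1*1704) + 2504*985)/(-5148666) = sqrt((-545/18 - 1704) + 2466440)*(-1/5148666) = sqrt(-31217/18 + 2466440)*(-1/5148666) = sqrt(44364703/18)*(-1/5148666) = (sqrt(88729406)/6)*(-1/5148666) = -sqrt(88729406)/30891996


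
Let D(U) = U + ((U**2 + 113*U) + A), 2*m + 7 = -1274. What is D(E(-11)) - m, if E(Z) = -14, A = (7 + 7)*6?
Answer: -1351/2 ≈ -675.50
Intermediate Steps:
A = 84 (A = 14*6 = 84)
m = -1281/2 (m = -7/2 + (1/2)*(-1274) = -7/2 - 637 = -1281/2 ≈ -640.50)
D(U) = 84 + U**2 + 114*U (D(U) = U + ((U**2 + 113*U) + 84) = U + (84 + U**2 + 113*U) = 84 + U**2 + 114*U)
D(E(-11)) - m = (84 + (-14)**2 + 114*(-14)) - 1*(-1281/2) = (84 + 196 - 1596) + 1281/2 = -1316 + 1281/2 = -1351/2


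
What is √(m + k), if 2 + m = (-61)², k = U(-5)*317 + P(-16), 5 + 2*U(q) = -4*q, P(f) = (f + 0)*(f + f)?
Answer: √26434/2 ≈ 81.293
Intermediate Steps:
P(f) = 2*f² (P(f) = f*(2*f) = 2*f²)
U(q) = -5/2 - 2*q (U(q) = -5/2 + (-4*q)/2 = -5/2 - 2*q)
k = 5779/2 (k = (-5/2 - 2*(-5))*317 + 2*(-16)² = (-5/2 + 10)*317 + 2*256 = (15/2)*317 + 512 = 4755/2 + 512 = 5779/2 ≈ 2889.5)
m = 3719 (m = -2 + (-61)² = -2 + 3721 = 3719)
√(m + k) = √(3719 + 5779/2) = √(13217/2) = √26434/2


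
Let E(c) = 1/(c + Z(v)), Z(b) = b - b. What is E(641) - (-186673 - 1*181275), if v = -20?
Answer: 235854669/641 ≈ 3.6795e+5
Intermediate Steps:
Z(b) = 0
E(c) = 1/c (E(c) = 1/(c + 0) = 1/c)
E(641) - (-186673 - 1*181275) = 1/641 - (-186673 - 1*181275) = 1/641 - (-186673 - 181275) = 1/641 - 1*(-367948) = 1/641 + 367948 = 235854669/641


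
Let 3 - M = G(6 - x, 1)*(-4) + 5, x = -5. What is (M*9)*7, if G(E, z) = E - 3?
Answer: 1890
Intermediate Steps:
G(E, z) = -3 + E
M = 30 (M = 3 - ((-3 + (6 - 1*(-5)))*(-4) + 5) = 3 - ((-3 + (6 + 5))*(-4) + 5) = 3 - ((-3 + 11)*(-4) + 5) = 3 - (8*(-4) + 5) = 3 - (-32 + 5) = 3 - 1*(-27) = 3 + 27 = 30)
(M*9)*7 = (30*9)*7 = 270*7 = 1890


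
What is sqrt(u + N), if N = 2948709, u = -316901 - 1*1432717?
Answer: sqrt(1199091) ≈ 1095.0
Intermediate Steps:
u = -1749618 (u = -316901 - 1432717 = -1749618)
sqrt(u + N) = sqrt(-1749618 + 2948709) = sqrt(1199091)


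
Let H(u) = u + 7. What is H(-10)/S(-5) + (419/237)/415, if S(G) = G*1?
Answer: 59432/98355 ≈ 0.60426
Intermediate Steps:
H(u) = 7 + u
S(G) = G
H(-10)/S(-5) + (419/237)/415 = (7 - 10)/(-5) + (419/237)/415 = -3*(-⅕) + (419*(1/237))*(1/415) = ⅗ + (419/237)*(1/415) = ⅗ + 419/98355 = 59432/98355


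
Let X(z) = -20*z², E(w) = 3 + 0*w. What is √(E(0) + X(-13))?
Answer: I*√3377 ≈ 58.112*I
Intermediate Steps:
E(w) = 3 (E(w) = 3 + 0 = 3)
√(E(0) + X(-13)) = √(3 - 20*(-13)²) = √(3 - 20*169) = √(3 - 3380) = √(-3377) = I*√3377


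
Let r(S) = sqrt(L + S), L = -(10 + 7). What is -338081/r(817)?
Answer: -338081*sqrt(2)/40 ≈ -11953.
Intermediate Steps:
L = -17 (L = -1*17 = -17)
r(S) = sqrt(-17 + S)
-338081/r(817) = -338081/sqrt(-17 + 817) = -338081*sqrt(2)/40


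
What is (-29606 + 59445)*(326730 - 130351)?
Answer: 5859752981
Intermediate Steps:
(-29606 + 59445)*(326730 - 130351) = 29839*196379 = 5859752981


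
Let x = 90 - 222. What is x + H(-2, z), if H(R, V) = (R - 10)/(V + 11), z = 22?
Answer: -1456/11 ≈ -132.36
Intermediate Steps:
H(R, V) = (-10 + R)/(11 + V)
x = -132
x + H(-2, z) = -132 + (-10 - 2)/(11 + 22) = -132 - 12/33 = -132 + (1/33)*(-12) = -132 - 4/11 = -1456/11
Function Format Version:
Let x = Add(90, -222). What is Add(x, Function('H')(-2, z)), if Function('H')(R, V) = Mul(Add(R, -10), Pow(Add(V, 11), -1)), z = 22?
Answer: Rational(-1456, 11) ≈ -132.36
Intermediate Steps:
Function('H')(R, V) = Mul(Pow(Add(11, V), -1), Add(-10, R)) (Function('H')(R, V) = Mul(Add(-10, R), Pow(Add(11, V), -1)) = Mul(Pow(Add(11, V), -1), Add(-10, R)))
x = -132
Add(x, Function('H')(-2, z)) = Add(-132, Mul(Pow(Add(11, 22), -1), Add(-10, -2))) = Add(-132, Mul(Pow(33, -1), -12)) = Add(-132, Mul(Rational(1, 33), -12)) = Add(-132, Rational(-4, 11)) = Rational(-1456, 11)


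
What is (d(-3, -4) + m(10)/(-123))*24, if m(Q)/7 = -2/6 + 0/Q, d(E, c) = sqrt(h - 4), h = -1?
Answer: 56/123 + 24*I*sqrt(5) ≈ 0.45528 + 53.666*I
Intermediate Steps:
d(E, c) = I*sqrt(5) (d(E, c) = sqrt(-1 - 4) = sqrt(-5) = I*sqrt(5))
m(Q) = -7/3 (m(Q) = 7*(-2/6 + 0/Q) = 7*(-2*1/6 + 0) = 7*(-1/3 + 0) = 7*(-1/3) = -7/3)
(d(-3, -4) + m(10)/(-123))*24 = (I*sqrt(5) - 7/3/(-123))*24 = (I*sqrt(5) - 7/3*(-1/123))*24 = (I*sqrt(5) + 7/369)*24 = (7/369 + I*sqrt(5))*24 = 56/123 + 24*I*sqrt(5)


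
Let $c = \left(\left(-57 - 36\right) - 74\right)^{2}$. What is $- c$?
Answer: $-27889$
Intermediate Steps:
$c = 27889$ ($c = \left(\left(-57 - 36\right) - 74\right)^{2} = \left(-93 - 74\right)^{2} = \left(-167\right)^{2} = 27889$)
$- c = \left(-1\right) 27889 = -27889$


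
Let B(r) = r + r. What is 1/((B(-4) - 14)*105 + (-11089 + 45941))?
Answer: 1/32542 ≈ 3.0730e-5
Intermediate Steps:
B(r) = 2*r
1/((B(-4) - 14)*105 + (-11089 + 45941)) = 1/((2*(-4) - 14)*105 + (-11089 + 45941)) = 1/((-8 - 14)*105 + 34852) = 1/(-22*105 + 34852) = 1/(-2310 + 34852) = 1/32542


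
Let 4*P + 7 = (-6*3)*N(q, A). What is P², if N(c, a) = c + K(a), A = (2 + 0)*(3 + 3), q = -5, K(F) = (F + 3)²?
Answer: 15737089/16 ≈ 9.8357e+5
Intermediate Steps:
K(F) = (3 + F)²
A = 12 (A = 2*6 = 12)
N(c, a) = c + (3 + a)²
P = -3967/4 (P = -7/4 + ((-6*3)*(-5 + (3 + 12)²))/4 = -7/4 + (-18*(-5 + 15²))/4 = -7/4 + (-18*(-5 + 225))/4 = -7/4 + (-18*220)/4 = -7/4 + (¼)*(-3960) = -7/4 - 990 = -3967/4 ≈ -991.75)
P² = (-3967/4)² = 15737089/16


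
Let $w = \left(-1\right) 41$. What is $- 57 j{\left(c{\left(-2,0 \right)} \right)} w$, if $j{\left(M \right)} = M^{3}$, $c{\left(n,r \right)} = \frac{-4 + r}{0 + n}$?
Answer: $18696$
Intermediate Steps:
$c{\left(n,r \right)} = \frac{-4 + r}{n}$
$w = -41$
$- 57 j{\left(c{\left(-2,0 \right)} \right)} w = - 57 \left(\frac{-4 + 0}{-2}\right)^{3} \left(-41\right) = - 57 \left(\left(- \frac{1}{2}\right) \left(-4\right)\right)^{3} \left(-41\right) = - 57 \cdot 2^{3} \left(-41\right) = \left(-57\right) 8 \left(-41\right) = \left(-456\right) \left(-41\right) = 18696$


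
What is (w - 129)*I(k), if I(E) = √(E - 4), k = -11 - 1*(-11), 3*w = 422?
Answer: 70*I/3 ≈ 23.333*I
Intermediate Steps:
w = 422/3 (w = (⅓)*422 = 422/3 ≈ 140.67)
k = 0 (k = -11 + 11 = 0)
I(E) = √(-4 + E)
(w - 129)*I(k) = (422/3 - 129)*√(-4 + 0) = 35*√(-4)/3 = 35*(2*I)/3 = 70*I/3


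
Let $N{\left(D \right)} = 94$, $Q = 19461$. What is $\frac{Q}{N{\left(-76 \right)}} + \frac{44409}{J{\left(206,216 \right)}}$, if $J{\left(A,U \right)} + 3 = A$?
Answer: $\frac{8125029}{19082} \approx 425.8$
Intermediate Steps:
$J{\left(A,U \right)} = -3 + A$
$\frac{Q}{N{\left(-76 \right)}} + \frac{44409}{J{\left(206,216 \right)}} = \frac{19461}{94} + \frac{44409}{-3 + 206} = 19461 \cdot \frac{1}{94} + \frac{44409}{203} = \frac{19461}{94} + 44409 \cdot \frac{1}{203} = \frac{19461}{94} + \frac{44409}{203} = \frac{8125029}{19082}$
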